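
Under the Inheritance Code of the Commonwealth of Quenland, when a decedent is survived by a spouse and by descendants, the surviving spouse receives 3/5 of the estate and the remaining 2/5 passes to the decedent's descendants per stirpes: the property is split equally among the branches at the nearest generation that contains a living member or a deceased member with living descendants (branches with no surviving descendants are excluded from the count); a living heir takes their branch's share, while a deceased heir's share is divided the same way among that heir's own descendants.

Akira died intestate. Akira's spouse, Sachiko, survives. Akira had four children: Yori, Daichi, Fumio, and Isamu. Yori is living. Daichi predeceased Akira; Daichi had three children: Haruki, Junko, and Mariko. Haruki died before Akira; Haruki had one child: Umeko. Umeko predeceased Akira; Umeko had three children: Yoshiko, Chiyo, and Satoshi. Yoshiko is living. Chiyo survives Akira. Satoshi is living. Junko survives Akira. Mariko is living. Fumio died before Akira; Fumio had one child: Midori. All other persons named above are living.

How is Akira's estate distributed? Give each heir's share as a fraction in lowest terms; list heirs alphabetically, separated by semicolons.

Chiyo 1/90; Isamu 1/10; Junko 1/30; Mariko 1/30; Midori 1/10; Sachiko 3/5; Satoshi 1/90; Yori 1/10; Yoshiko 1/90

Sachiko, as surviving spouse, takes 3/5.
The remaining 2/5 passes to Akira's descendants per stirpes.
The 2/5 is divided into 4 equal shares of 1/10 among Yori, Daichi, Fumio, Isamu.
Yori is living and takes 1/10.
Daichi predeceased; the 1/10 allotted to Daichi's branch passes to Daichi's issue by representation.
The 1/10 is divided into 3 equal shares of 1/30 among Haruki, Junko, Mariko.
Haruki predeceased; the 1/30 allotted to Haruki's branch passes to Haruki's issue by representation.
Umeko's line is the sole branch at this level, so the full 1/30 passes to Umeko's issue by representation.
The 1/30 is divided into 3 equal shares of 1/90 among Yoshiko, Chiyo, Satoshi.
Yoshiko is living and takes 1/90.
Chiyo is living and takes 1/90.
Satoshi is living and takes 1/90.
Junko is living and takes 1/30.
Mariko is living and takes 1/30.
Fumio predeceased; the 1/10 allotted to Fumio's branch passes to Fumio's issue by representation.
Midori is the sole taker at this level and receives the full 1/10.
Isamu is living and takes 1/10.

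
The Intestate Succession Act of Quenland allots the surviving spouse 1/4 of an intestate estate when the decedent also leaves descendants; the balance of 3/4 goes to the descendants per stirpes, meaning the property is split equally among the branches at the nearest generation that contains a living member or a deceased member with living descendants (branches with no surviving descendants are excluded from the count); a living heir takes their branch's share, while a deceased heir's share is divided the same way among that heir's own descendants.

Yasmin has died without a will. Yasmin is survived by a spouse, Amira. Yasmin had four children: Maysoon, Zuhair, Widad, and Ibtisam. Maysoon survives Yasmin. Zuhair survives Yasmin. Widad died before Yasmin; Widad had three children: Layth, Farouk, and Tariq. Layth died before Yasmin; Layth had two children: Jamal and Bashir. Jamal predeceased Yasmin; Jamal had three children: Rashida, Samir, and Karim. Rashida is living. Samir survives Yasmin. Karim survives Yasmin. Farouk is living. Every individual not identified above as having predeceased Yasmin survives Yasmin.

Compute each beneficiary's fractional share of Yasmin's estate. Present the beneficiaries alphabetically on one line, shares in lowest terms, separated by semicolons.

Amira, as surviving spouse, takes 1/4.
The remaining 3/4 passes to Yasmin's descendants per stirpes.
The 3/4 is divided into 4 equal shares of 3/16 among Maysoon, Zuhair, Widad, Ibtisam.
Maysoon is living and takes 3/16.
Zuhair is living and takes 3/16.
Widad predeceased; the 3/16 allotted to Widad's branch passes to Widad's issue by representation.
The 3/16 is divided into 3 equal shares of 1/16 among Layth, Farouk, Tariq.
Layth predeceased; the 1/16 allotted to Layth's branch passes to Layth's issue by representation.
The 1/16 is divided into 2 equal shares of 1/32 among Jamal, Bashir.
Jamal predeceased; the 1/32 allotted to Jamal's branch passes to Jamal's issue by representation.
The 1/32 is divided into 3 equal shares of 1/96 among Rashida, Samir, Karim.
Rashida is living and takes 1/96.
Samir is living and takes 1/96.
Karim is living and takes 1/96.
Bashir is living and takes 1/32.
Farouk is living and takes 1/16.
Tariq is living and takes 1/16.
Ibtisam is living and takes 3/16.

Amira 1/4; Bashir 1/32; Farouk 1/16; Ibtisam 3/16; Karim 1/96; Maysoon 3/16; Rashida 1/96; Samir 1/96; Tariq 1/16; Zuhair 3/16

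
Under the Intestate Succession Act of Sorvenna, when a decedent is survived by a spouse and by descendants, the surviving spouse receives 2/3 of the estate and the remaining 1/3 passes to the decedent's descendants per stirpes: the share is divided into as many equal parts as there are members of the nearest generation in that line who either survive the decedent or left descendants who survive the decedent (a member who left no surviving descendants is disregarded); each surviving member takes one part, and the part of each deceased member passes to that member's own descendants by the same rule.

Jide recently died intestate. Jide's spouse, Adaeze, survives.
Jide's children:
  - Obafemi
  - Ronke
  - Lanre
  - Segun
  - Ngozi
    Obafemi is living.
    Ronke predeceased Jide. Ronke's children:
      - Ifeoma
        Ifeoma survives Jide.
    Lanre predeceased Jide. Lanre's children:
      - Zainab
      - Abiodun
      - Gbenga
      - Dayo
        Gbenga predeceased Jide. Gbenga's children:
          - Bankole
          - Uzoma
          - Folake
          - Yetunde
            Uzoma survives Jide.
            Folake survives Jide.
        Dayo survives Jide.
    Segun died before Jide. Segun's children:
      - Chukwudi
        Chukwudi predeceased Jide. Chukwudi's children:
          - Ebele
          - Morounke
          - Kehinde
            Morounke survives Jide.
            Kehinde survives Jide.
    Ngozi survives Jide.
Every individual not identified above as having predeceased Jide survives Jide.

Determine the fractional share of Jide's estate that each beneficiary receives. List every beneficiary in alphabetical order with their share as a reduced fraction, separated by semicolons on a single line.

Abiodun 1/60; Adaeze 2/3; Bankole 1/240; Dayo 1/60; Ebele 1/45; Folake 1/240; Ifeoma 1/15; Kehinde 1/45; Morounke 1/45; Ngozi 1/15; Obafemi 1/15; Uzoma 1/240; Yetunde 1/240; Zainab 1/60

Adaeze, as surviving spouse, takes 2/3.
The remaining 1/3 passes to Jide's descendants per stirpes.
The 1/3 is divided into 5 equal shares of 1/15 among Obafemi, Ronke, Lanre, Segun, Ngozi.
Obafemi is living and takes 1/15.
Ronke predeceased; the 1/15 allotted to Ronke's branch passes to Ronke's issue by representation.
Ifeoma is the sole taker at this level and receives the full 1/15.
Lanre predeceased; the 1/15 allotted to Lanre's branch passes to Lanre's issue by representation.
The 1/15 is divided into 4 equal shares of 1/60 among Zainab, Abiodun, Gbenga, Dayo.
Zainab is living and takes 1/60.
Abiodun is living and takes 1/60.
Gbenga predeceased; the 1/60 allotted to Gbenga's branch passes to Gbenga's issue by representation.
The 1/60 is divided into 4 equal shares of 1/240 among Bankole, Uzoma, Folake, Yetunde.
Bankole is living and takes 1/240.
Uzoma is living and takes 1/240.
Folake is living and takes 1/240.
Yetunde is living and takes 1/240.
Dayo is living and takes 1/60.
Segun predeceased; the 1/15 allotted to Segun's branch passes to Segun's issue by representation.
Chukwudi's line is the sole branch at this level, so the full 1/15 passes to Chukwudi's issue by representation.
The 1/15 is divided into 3 equal shares of 1/45 among Ebele, Morounke, Kehinde.
Ebele is living and takes 1/45.
Morounke is living and takes 1/45.
Kehinde is living and takes 1/45.
Ngozi is living and takes 1/15.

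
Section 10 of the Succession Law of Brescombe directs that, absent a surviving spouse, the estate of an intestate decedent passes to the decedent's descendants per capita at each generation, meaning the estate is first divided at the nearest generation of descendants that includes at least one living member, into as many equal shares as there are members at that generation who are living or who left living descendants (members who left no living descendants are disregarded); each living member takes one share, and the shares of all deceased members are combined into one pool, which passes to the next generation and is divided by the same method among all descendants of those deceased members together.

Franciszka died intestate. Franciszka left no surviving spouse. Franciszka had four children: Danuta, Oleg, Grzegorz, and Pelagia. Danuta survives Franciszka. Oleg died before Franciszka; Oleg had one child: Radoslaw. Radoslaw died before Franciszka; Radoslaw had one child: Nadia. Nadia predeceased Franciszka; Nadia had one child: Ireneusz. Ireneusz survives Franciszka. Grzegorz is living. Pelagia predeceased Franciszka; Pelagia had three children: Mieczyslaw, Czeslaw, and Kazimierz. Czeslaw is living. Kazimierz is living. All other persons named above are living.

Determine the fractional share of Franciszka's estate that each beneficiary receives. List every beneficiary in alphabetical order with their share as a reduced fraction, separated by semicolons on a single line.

There is no surviving spouse, so the entire estate passes to Franciszka's descendants per capita at each generation.
At generation 1 (Danuta, Oleg, Grzegorz, Pelagia) there are 4 shares of (1)/4 = 1/4 each.
Living: Danuta and Grzegorz — each takes 1/4.
Deceased: Oleg and Pelagia. Their combined 1/2 is pooled and carried to generation 2.
At generation 2 (Radoslaw, Mieczyslaw, Czeslaw, Kazimierz) there are 4 shares of (1/2)/4 = 1/8 each.
Living: Mieczyslaw, Czeslaw, and Kazimierz — each takes 1/8.
Deceased: Radoslaw. That 1/8 share is carried to generation 3.
At generation 3 (Nadia) there are 1 shares of (1/8)/1 = 1/8 each.
Deceased: Nadia. That 1/8 share is carried to generation 4.
At generation 4 (Ireneusz) there are 1 shares of (1/8)/1 = 1/8 each.
Living: Ireneusz — each takes 1/8.

Czeslaw 1/8; Danuta 1/4; Grzegorz 1/4; Ireneusz 1/8; Kazimierz 1/8; Mieczyslaw 1/8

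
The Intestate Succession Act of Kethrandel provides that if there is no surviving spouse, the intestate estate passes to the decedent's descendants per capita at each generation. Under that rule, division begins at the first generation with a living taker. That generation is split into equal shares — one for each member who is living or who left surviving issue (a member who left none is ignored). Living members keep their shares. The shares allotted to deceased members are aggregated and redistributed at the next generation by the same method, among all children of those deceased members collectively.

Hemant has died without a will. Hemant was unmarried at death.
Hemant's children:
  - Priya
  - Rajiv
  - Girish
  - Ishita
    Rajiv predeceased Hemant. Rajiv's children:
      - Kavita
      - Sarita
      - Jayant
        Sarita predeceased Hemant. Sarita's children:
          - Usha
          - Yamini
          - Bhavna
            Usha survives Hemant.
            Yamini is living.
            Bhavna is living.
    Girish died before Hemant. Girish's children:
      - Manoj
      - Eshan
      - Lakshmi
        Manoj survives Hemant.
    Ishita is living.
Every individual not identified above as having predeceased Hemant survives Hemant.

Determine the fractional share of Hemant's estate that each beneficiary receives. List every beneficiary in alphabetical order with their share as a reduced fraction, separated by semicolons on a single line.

There is no surviving spouse, so the entire estate passes to Hemant's descendants per capita at each generation.
At generation 1 (Priya, Rajiv, Girish, Ishita) there are 4 shares of (1)/4 = 1/4 each.
Living: Priya and Ishita — each takes 1/4.
Deceased: Rajiv and Girish. Their combined 1/2 is pooled and carried to generation 2.
At generation 2 (Kavita, Sarita, Jayant, Manoj, Eshan, Lakshmi) there are 6 shares of (1/2)/6 = 1/12 each.
Living: Kavita, Jayant, Manoj, Eshan, and Lakshmi — each takes 1/12.
Deceased: Sarita. That 1/12 share is carried to generation 3.
At generation 3 (Usha, Yamini, Bhavna) there are 3 shares of (1/12)/3 = 1/36 each.
Living: Usha, Yamini, and Bhavna — each takes 1/36.

Bhavna 1/36; Eshan 1/12; Ishita 1/4; Jayant 1/12; Kavita 1/12; Lakshmi 1/12; Manoj 1/12; Priya 1/4; Usha 1/36; Yamini 1/36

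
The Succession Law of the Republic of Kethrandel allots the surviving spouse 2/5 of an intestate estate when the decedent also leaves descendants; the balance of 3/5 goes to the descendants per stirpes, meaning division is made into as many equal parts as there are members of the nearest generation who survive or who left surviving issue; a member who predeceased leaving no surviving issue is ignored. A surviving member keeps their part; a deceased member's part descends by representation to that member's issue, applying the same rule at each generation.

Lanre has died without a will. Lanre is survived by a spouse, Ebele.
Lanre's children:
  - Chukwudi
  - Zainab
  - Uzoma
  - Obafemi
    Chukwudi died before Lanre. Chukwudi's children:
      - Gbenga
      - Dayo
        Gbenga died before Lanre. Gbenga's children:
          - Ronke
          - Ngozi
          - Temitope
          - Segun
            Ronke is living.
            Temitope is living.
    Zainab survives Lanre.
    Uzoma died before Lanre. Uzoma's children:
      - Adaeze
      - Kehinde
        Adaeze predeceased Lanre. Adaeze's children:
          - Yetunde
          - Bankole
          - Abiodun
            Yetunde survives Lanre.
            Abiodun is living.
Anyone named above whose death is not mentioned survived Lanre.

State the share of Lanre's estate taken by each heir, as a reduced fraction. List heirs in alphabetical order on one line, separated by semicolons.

Ebele, as surviving spouse, takes 2/5.
The remaining 3/5 passes to Lanre's descendants per stirpes.
The 3/5 is divided into 4 equal shares of 3/20 among Chukwudi, Zainab, Uzoma, Obafemi.
Chukwudi predeceased; the 3/20 allotted to Chukwudi's branch passes to Chukwudi's issue by representation.
The 3/20 is divided into 2 equal shares of 3/40 among Gbenga, Dayo.
Gbenga predeceased; the 3/40 allotted to Gbenga's branch passes to Gbenga's issue by representation.
The 3/40 is divided into 4 equal shares of 3/160 among Ronke, Ngozi, Temitope, Segun.
Ronke is living and takes 3/160.
Ngozi is living and takes 3/160.
Temitope is living and takes 3/160.
Segun is living and takes 3/160.
Dayo is living and takes 3/40.
Zainab is living and takes 3/20.
Uzoma predeceased; the 3/20 allotted to Uzoma's branch passes to Uzoma's issue by representation.
The 3/20 is divided into 2 equal shares of 3/40 among Adaeze, Kehinde.
Adaeze predeceased; the 3/40 allotted to Adaeze's branch passes to Adaeze's issue by representation.
The 3/40 is divided into 3 equal shares of 1/40 among Yetunde, Bankole, Abiodun.
Yetunde is living and takes 1/40.
Bankole is living and takes 1/40.
Abiodun is living and takes 1/40.
Kehinde is living and takes 3/40.
Obafemi is living and takes 3/20.

Abiodun 1/40; Bankole 1/40; Dayo 3/40; Ebele 2/5; Kehinde 3/40; Ngozi 3/160; Obafemi 3/20; Ronke 3/160; Segun 3/160; Temitope 3/160; Yetunde 1/40; Zainab 3/20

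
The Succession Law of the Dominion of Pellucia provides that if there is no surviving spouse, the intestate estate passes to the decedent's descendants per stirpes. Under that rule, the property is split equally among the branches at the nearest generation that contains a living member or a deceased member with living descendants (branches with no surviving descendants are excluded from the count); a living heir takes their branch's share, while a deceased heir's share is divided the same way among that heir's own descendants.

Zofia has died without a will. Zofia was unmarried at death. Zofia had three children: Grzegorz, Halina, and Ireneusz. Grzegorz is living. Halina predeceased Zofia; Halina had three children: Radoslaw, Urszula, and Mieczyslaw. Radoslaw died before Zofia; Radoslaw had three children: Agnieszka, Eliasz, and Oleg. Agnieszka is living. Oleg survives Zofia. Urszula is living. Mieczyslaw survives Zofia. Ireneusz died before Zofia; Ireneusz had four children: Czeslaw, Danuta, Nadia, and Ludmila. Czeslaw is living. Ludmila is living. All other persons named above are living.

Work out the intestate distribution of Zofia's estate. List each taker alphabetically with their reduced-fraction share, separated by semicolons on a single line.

There is no surviving spouse, so the entire estate passes to Zofia's descendants per stirpes.
The estate is divided into 3 equal shares of 1/3 among Grzegorz, Halina, Ireneusz.
Grzegorz is living and takes 1/3.
Halina predeceased; the 1/3 allotted to Halina's branch passes to Halina's issue by representation.
The 1/3 is divided into 3 equal shares of 1/9 among Radoslaw, Urszula, Mieczyslaw.
Radoslaw predeceased; the 1/9 allotted to Radoslaw's branch passes to Radoslaw's issue by representation.
The 1/9 is divided into 3 equal shares of 1/27 among Agnieszka, Eliasz, Oleg.
Agnieszka is living and takes 1/27.
Eliasz is living and takes 1/27.
Oleg is living and takes 1/27.
Urszula is living and takes 1/9.
Mieczyslaw is living and takes 1/9.
Ireneusz predeceased; the 1/3 allotted to Ireneusz's branch passes to Ireneusz's issue by representation.
The 1/3 is divided into 4 equal shares of 1/12 among Czeslaw, Danuta, Nadia, Ludmila.
Czeslaw is living and takes 1/12.
Danuta is living and takes 1/12.
Nadia is living and takes 1/12.
Ludmila is living and takes 1/12.

Agnieszka 1/27; Czeslaw 1/12; Danuta 1/12; Eliasz 1/27; Grzegorz 1/3; Ludmila 1/12; Mieczyslaw 1/9; Nadia 1/12; Oleg 1/27; Urszula 1/9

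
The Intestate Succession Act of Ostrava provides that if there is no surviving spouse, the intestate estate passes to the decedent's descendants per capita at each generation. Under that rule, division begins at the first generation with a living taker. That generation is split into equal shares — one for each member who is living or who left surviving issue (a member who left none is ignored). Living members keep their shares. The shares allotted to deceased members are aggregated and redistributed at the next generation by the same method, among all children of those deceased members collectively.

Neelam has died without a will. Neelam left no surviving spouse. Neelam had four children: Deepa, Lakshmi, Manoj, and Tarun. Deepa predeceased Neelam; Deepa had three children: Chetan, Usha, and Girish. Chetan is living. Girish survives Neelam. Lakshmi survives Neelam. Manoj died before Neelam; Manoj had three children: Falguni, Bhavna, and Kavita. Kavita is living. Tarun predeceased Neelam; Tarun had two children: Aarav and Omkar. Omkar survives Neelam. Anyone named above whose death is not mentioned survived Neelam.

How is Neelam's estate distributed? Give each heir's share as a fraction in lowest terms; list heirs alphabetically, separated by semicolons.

Aarav 3/32; Bhavna 3/32; Chetan 3/32; Falguni 3/32; Girish 3/32; Kavita 3/32; Lakshmi 1/4; Omkar 3/32; Usha 3/32

There is no surviving spouse, so the entire estate passes to Neelam's descendants per capita at each generation.
At generation 1 (Deepa, Lakshmi, Manoj, Tarun) there are 4 shares of (1)/4 = 1/4 each.
Living: Lakshmi — each takes 1/4.
Deceased: Deepa, Manoj, and Tarun. Their combined 3/4 is pooled and carried to generation 2.
At generation 2 (Chetan, Usha, Girish, Falguni, Bhavna, Kavita, Aarav, Omkar) there are 8 shares of (3/4)/8 = 3/32 each.
Living: Chetan, Usha, Girish, Falguni, Bhavna, Kavita, Aarav, and Omkar — each takes 3/32.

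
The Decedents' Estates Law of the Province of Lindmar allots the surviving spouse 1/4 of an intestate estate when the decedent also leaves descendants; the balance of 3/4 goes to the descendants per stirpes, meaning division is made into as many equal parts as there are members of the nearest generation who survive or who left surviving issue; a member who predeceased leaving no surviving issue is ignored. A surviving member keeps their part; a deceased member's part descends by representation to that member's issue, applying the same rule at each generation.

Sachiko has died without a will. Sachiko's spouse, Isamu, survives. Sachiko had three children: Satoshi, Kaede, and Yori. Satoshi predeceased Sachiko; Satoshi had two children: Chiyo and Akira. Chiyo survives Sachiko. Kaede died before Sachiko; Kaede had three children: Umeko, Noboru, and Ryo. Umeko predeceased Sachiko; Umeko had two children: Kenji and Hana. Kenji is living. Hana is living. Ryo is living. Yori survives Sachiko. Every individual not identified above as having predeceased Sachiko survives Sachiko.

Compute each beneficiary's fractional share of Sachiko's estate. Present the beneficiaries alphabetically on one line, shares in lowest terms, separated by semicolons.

Akira 1/8; Chiyo 1/8; Hana 1/24; Isamu 1/4; Kenji 1/24; Noboru 1/12; Ryo 1/12; Yori 1/4

Isamu, as surviving spouse, takes 1/4.
The remaining 3/4 passes to Sachiko's descendants per stirpes.
The 3/4 is divided into 3 equal shares of 1/4 among Satoshi, Kaede, Yori.
Satoshi predeceased; the 1/4 allotted to Satoshi's branch passes to Satoshi's issue by representation.
The 1/4 is divided into 2 equal shares of 1/8 among Chiyo, Akira.
Chiyo is living and takes 1/8.
Akira is living and takes 1/8.
Kaede predeceased; the 1/4 allotted to Kaede's branch passes to Kaede's issue by representation.
The 1/4 is divided into 3 equal shares of 1/12 among Umeko, Noboru, Ryo.
Umeko predeceased; the 1/12 allotted to Umeko's branch passes to Umeko's issue by representation.
The 1/12 is divided into 2 equal shares of 1/24 among Kenji, Hana.
Kenji is living and takes 1/24.
Hana is living and takes 1/24.
Noboru is living and takes 1/12.
Ryo is living and takes 1/12.
Yori is living and takes 1/4.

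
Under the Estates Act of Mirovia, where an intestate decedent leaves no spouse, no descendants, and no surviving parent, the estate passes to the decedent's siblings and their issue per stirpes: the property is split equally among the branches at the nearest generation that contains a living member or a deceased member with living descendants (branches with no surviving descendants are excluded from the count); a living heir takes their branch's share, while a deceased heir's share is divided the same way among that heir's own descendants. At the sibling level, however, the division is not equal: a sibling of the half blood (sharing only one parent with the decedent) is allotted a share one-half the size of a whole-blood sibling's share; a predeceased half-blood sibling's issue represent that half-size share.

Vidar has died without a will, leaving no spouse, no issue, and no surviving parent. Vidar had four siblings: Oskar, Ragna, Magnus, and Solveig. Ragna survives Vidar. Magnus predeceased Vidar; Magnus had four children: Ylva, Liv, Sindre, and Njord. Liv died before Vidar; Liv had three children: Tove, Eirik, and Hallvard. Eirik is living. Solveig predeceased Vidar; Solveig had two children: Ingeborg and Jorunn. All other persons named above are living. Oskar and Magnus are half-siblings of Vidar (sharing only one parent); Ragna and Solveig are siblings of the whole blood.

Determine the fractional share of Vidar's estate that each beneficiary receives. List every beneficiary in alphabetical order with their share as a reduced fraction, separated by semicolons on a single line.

Eirik 1/72; Hallvard 1/72; Ingeborg 1/6; Jorunn 1/6; Njord 1/24; Oskar 1/6; Ragna 1/3; Sindre 1/24; Tove 1/72; Ylva 1/24

No spouse, descendants, or parent survives, so the estate passes to Vidar's siblings per stirpes.
Half-blood siblings count for one-half the weight of whole-blood siblings at the initial division.
Dividing 1 in proportion to weights (total weight 3): Oskar (weight 1/2) → 1/6; Ragna (weight 1) → 1/3; Magnus (weight 1/2) → 1/6; Solveig (weight 1) → 1/3.
Oskar is living and takes 1/6.
Ragna is living and takes 1/3.
Magnus predeceased; the 1/6 allotted to Magnus's branch passes to Magnus's issue by representation.
The 1/6 is divided into 4 equal shares of 1/24 among Ylva, Liv, Sindre, Njord.
Ylva is living and takes 1/24.
Liv predeceased; the 1/24 allotted to Liv's branch passes to Liv's issue by representation.
The 1/24 is divided into 3 equal shares of 1/72 among Tove, Eirik, Hallvard.
Tove is living and takes 1/72.
Eirik is living and takes 1/72.
Hallvard is living and takes 1/72.
Sindre is living and takes 1/24.
Njord is living and takes 1/24.
Solveig predeceased; the 1/3 allotted to Solveig's branch passes to Solveig's issue by representation.
The 1/3 is divided into 2 equal shares of 1/6 among Ingeborg, Jorunn.
Ingeborg is living and takes 1/6.
Jorunn is living and takes 1/6.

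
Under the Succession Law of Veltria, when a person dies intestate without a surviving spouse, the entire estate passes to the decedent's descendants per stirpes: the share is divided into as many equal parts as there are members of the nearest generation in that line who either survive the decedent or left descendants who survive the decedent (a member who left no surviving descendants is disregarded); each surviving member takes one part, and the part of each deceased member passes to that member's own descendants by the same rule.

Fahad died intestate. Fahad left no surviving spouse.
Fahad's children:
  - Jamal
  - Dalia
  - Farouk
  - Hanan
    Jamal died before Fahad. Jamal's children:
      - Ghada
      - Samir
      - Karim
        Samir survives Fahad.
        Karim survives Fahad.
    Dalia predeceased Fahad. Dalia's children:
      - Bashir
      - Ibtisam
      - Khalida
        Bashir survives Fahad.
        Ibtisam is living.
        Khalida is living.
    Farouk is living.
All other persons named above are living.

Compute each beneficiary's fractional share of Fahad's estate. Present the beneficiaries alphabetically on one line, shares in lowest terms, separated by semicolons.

Bashir 1/12; Farouk 1/4; Ghada 1/12; Hanan 1/4; Ibtisam 1/12; Karim 1/12; Khalida 1/12; Samir 1/12

There is no surviving spouse, so the entire estate passes to Fahad's descendants per stirpes.
The estate is divided into 4 equal shares of 1/4 among Jamal, Dalia, Farouk, Hanan.
Jamal predeceased; the 1/4 allotted to Jamal's branch passes to Jamal's issue by representation.
The 1/4 is divided into 3 equal shares of 1/12 among Ghada, Samir, Karim.
Ghada is living and takes 1/12.
Samir is living and takes 1/12.
Karim is living and takes 1/12.
Dalia predeceased; the 1/4 allotted to Dalia's branch passes to Dalia's issue by representation.
The 1/4 is divided into 3 equal shares of 1/12 among Bashir, Ibtisam, Khalida.
Bashir is living and takes 1/12.
Ibtisam is living and takes 1/12.
Khalida is living and takes 1/12.
Farouk is living and takes 1/4.
Hanan is living and takes 1/4.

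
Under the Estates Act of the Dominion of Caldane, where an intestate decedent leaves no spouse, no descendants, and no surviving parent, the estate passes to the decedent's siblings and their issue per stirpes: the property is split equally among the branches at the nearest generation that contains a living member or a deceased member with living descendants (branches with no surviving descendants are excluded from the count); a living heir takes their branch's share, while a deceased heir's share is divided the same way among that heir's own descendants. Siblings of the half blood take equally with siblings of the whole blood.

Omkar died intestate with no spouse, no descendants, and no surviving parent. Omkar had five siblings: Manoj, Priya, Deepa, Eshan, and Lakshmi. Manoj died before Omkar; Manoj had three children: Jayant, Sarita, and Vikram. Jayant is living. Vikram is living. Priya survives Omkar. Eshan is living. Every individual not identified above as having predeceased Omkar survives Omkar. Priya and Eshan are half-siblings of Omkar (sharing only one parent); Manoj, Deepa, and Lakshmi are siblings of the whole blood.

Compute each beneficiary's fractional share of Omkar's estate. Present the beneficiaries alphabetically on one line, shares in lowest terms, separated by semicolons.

Deepa 1/5; Eshan 1/5; Jayant 1/15; Lakshmi 1/5; Priya 1/5; Sarita 1/15; Vikram 1/15

No spouse, descendants, or parent survives, so the estate passes to Omkar's siblings per stirpes.
Half-blood and whole-blood siblings take equally under the stated rule.
The estate is divided into 5 equal shares of 1/5 among Manoj, Priya, Deepa, Eshan, Lakshmi.
Manoj predeceased; the 1/5 allotted to Manoj's branch passes to Manoj's issue by representation.
The 1/5 is divided into 3 equal shares of 1/15 among Jayant, Sarita, Vikram.
Jayant is living and takes 1/15.
Sarita is living and takes 1/15.
Vikram is living and takes 1/15.
Priya is living and takes 1/5.
Deepa is living and takes 1/5.
Eshan is living and takes 1/5.
Lakshmi is living and takes 1/5.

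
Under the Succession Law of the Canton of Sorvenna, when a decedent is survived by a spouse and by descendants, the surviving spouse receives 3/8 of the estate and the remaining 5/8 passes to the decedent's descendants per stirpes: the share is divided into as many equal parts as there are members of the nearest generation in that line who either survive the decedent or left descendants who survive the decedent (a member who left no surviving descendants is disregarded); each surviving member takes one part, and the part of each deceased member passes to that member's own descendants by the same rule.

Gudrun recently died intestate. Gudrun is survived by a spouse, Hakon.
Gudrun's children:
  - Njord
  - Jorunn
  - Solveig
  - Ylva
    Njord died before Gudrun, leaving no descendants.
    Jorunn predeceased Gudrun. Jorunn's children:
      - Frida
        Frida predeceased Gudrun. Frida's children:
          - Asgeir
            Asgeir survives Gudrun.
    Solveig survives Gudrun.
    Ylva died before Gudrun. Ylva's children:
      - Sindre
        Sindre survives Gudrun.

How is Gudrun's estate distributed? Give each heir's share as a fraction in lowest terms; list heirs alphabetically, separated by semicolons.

Asgeir 5/24; Hakon 3/8; Sindre 5/24; Solveig 5/24

Hakon, as surviving spouse, takes 3/8.
The remaining 5/8 passes to Gudrun's descendants per stirpes.
Njord left no surviving issue, so that branch lapses and is disregarded.
The 5/8 is divided into 3 equal shares of 5/24 among Jorunn, Solveig, Ylva.
Jorunn predeceased; the 5/24 allotted to Jorunn's branch passes to Jorunn's issue by representation.
Frida's line is the sole branch at this level, so the full 5/24 passes to Frida's issue by representation.
Asgeir is the sole taker at this level and receives the full 5/24.
Solveig is living and takes 5/24.
Ylva predeceased; the 5/24 allotted to Ylva's branch passes to Ylva's issue by representation.
Sindre is the sole taker at this level and receives the full 5/24.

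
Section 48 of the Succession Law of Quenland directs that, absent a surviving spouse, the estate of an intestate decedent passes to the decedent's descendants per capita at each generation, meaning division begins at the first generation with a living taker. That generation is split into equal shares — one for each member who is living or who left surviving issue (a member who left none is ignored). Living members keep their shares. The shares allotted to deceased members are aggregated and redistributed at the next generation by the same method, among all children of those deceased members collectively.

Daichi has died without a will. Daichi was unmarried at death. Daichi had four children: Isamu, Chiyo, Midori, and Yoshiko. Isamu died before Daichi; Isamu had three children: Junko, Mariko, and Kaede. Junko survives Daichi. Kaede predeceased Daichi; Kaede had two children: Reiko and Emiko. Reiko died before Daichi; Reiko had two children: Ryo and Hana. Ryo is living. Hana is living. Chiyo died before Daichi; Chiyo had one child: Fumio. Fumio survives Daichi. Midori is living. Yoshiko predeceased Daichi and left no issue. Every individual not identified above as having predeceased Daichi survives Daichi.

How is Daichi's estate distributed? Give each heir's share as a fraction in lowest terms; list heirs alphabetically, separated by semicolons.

There is no surviving spouse, so the entire estate passes to Daichi's descendants per capita at each generation.
At generation 1 (Isamu, Chiyo, Midori) there are 3 shares of (1)/3 = 1/3 each.
Living: Midori — each takes 1/3.
Deceased: Isamu and Chiyo. Their combined 2/3 is pooled and carried to generation 2.
At generation 2 (Junko, Mariko, Kaede, Fumio) there are 4 shares of (2/3)/4 = 1/6 each.
Living: Junko, Mariko, and Fumio — each takes 1/6.
Deceased: Kaede. That 1/6 share is carried to generation 3.
At generation 3 (Reiko, Emiko) there are 2 shares of (1/6)/2 = 1/12 each.
Living: Emiko — each takes 1/12.
Deceased: Reiko. That 1/12 share is carried to generation 4.
At generation 4 (Ryo, Hana) there are 2 shares of (1/12)/2 = 1/24 each.
Living: Ryo and Hana — each takes 1/24.

Emiko 1/12; Fumio 1/6; Hana 1/24; Junko 1/6; Mariko 1/6; Midori 1/3; Ryo 1/24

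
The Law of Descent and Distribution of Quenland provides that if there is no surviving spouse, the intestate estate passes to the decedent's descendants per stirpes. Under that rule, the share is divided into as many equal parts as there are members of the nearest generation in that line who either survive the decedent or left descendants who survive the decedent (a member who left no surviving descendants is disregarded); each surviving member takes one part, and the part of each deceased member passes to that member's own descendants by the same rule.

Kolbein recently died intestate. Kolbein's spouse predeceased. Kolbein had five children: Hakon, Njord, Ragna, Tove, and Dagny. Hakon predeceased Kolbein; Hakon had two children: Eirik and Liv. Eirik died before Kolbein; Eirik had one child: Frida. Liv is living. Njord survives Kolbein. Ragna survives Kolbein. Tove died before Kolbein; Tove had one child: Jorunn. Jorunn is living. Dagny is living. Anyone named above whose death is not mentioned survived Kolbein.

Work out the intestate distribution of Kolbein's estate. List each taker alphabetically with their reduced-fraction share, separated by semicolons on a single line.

There is no surviving spouse, so the entire estate passes to Kolbein's descendants per stirpes.
The estate is divided into 5 equal shares of 1/5 among Hakon, Njord, Ragna, Tove, Dagny.
Hakon predeceased; the 1/5 allotted to Hakon's branch passes to Hakon's issue by representation.
The 1/5 is divided into 2 equal shares of 1/10 among Eirik, Liv.
Eirik predeceased; the 1/10 allotted to Eirik's branch passes to Eirik's issue by representation.
Frida is the sole taker at this level and receives the full 1/10.
Liv is living and takes 1/10.
Njord is living and takes 1/5.
Ragna is living and takes 1/5.
Tove predeceased; the 1/5 allotted to Tove's branch passes to Tove's issue by representation.
Jorunn is the sole taker at this level and receives the full 1/5.
Dagny is living and takes 1/5.

Dagny 1/5; Frida 1/10; Jorunn 1/5; Liv 1/10; Njord 1/5; Ragna 1/5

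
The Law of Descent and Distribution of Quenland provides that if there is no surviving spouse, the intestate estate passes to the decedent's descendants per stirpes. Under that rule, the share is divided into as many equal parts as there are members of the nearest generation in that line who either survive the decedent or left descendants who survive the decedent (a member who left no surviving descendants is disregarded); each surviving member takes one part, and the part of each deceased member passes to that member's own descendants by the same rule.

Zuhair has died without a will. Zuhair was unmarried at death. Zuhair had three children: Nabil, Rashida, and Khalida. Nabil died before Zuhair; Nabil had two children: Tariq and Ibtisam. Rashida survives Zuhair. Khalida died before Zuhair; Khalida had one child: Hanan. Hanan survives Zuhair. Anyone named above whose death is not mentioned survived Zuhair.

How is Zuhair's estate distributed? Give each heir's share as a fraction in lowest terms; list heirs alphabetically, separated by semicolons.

Hanan 1/3; Ibtisam 1/6; Rashida 1/3; Tariq 1/6

There is no surviving spouse, so the entire estate passes to Zuhair's descendants per stirpes.
The estate is divided into 3 equal shares of 1/3 among Nabil, Rashida, Khalida.
Nabil predeceased; the 1/3 allotted to Nabil's branch passes to Nabil's issue by representation.
The 1/3 is divided into 2 equal shares of 1/6 among Tariq, Ibtisam.
Tariq is living and takes 1/6.
Ibtisam is living and takes 1/6.
Rashida is living and takes 1/3.
Khalida predeceased; the 1/3 allotted to Khalida's branch passes to Khalida's issue by representation.
Hanan is the sole taker at this level and receives the full 1/3.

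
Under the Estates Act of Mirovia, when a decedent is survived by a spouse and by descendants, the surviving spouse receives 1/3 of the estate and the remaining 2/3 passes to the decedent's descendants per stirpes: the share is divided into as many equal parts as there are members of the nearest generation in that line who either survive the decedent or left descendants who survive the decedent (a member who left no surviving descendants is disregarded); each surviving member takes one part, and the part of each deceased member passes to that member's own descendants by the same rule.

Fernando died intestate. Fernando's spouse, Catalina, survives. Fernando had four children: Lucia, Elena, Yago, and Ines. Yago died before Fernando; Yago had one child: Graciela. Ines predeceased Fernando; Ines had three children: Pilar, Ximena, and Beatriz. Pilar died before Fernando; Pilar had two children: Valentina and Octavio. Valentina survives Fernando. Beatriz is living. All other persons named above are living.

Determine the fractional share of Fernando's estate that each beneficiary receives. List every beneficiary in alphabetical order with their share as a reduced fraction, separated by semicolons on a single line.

Beatriz 1/18; Catalina 1/3; Elena 1/6; Graciela 1/6; Lucia 1/6; Octavio 1/36; Valentina 1/36; Ximena 1/18

Catalina, as surviving spouse, takes 1/3.
The remaining 2/3 passes to Fernando's descendants per stirpes.
The 2/3 is divided into 4 equal shares of 1/6 among Lucia, Elena, Yago, Ines.
Lucia is living and takes 1/6.
Elena is living and takes 1/6.
Yago predeceased; the 1/6 allotted to Yago's branch passes to Yago's issue by representation.
Graciela is the sole taker at this level and receives the full 1/6.
Ines predeceased; the 1/6 allotted to Ines's branch passes to Ines's issue by representation.
The 1/6 is divided into 3 equal shares of 1/18 among Pilar, Ximena, Beatriz.
Pilar predeceased; the 1/18 allotted to Pilar's branch passes to Pilar's issue by representation.
The 1/18 is divided into 2 equal shares of 1/36 among Valentina, Octavio.
Valentina is living and takes 1/36.
Octavio is living and takes 1/36.
Ximena is living and takes 1/18.
Beatriz is living and takes 1/18.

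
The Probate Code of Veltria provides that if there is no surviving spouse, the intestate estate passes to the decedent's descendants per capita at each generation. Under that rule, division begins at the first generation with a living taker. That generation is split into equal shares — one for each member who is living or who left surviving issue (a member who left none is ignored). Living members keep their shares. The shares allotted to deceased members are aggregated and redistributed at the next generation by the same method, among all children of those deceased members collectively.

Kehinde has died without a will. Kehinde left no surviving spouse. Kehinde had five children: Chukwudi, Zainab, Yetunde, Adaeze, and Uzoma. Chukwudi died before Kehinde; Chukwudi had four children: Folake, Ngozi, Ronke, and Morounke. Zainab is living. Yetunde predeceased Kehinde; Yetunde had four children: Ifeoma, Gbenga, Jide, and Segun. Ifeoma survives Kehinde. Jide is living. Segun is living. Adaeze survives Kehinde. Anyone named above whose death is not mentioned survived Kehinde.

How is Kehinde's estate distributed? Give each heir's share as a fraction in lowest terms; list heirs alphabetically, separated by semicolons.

There is no surviving spouse, so the entire estate passes to Kehinde's descendants per capita at each generation.
At generation 1 (Chukwudi, Zainab, Yetunde, Adaeze, Uzoma) there are 5 shares of (1)/5 = 1/5 each.
Living: Zainab, Adaeze, and Uzoma — each takes 1/5.
Deceased: Chukwudi and Yetunde. Their combined 2/5 is pooled and carried to generation 2.
At generation 2 (Folake, Ngozi, Ronke, Morounke, Ifeoma, Gbenga, Jide, Segun) there are 8 shares of (2/5)/8 = 1/20 each.
Living: Folake, Ngozi, Ronke, Morounke, Ifeoma, Gbenga, Jide, and Segun — each takes 1/20.

Adaeze 1/5; Folake 1/20; Gbenga 1/20; Ifeoma 1/20; Jide 1/20; Morounke 1/20; Ngozi 1/20; Ronke 1/20; Segun 1/20; Uzoma 1/5; Zainab 1/5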